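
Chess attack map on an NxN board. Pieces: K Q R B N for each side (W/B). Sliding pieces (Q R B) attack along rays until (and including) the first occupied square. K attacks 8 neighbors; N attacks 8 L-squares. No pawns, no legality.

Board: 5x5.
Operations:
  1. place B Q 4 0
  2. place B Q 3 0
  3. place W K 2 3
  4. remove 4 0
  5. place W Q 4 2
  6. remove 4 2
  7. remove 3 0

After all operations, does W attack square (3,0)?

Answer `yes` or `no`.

Op 1: place BQ@(4,0)
Op 2: place BQ@(3,0)
Op 3: place WK@(2,3)
Op 4: remove (4,0)
Op 5: place WQ@(4,2)
Op 6: remove (4,2)
Op 7: remove (3,0)
Per-piece attacks for W:
  WK@(2,3): attacks (2,4) (2,2) (3,3) (1,3) (3,4) (3,2) (1,4) (1,2)
W attacks (3,0): no

Answer: no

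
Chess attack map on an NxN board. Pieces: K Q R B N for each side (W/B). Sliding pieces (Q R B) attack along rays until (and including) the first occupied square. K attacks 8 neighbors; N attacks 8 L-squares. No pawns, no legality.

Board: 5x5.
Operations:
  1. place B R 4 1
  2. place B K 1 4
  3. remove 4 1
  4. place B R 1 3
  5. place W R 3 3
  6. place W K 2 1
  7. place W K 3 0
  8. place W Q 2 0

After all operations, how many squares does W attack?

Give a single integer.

Answer: 18

Derivation:
Op 1: place BR@(4,1)
Op 2: place BK@(1,4)
Op 3: remove (4,1)
Op 4: place BR@(1,3)
Op 5: place WR@(3,3)
Op 6: place WK@(2,1)
Op 7: place WK@(3,0)
Op 8: place WQ@(2,0)
Per-piece attacks for W:
  WQ@(2,0): attacks (2,1) (3,0) (1,0) (0,0) (3,1) (4,2) (1,1) (0,2) [ray(0,1) blocked at (2,1); ray(1,0) blocked at (3,0)]
  WK@(2,1): attacks (2,2) (2,0) (3,1) (1,1) (3,2) (3,0) (1,2) (1,0)
  WK@(3,0): attacks (3,1) (4,0) (2,0) (4,1) (2,1)
  WR@(3,3): attacks (3,4) (3,2) (3,1) (3,0) (4,3) (2,3) (1,3) [ray(0,-1) blocked at (3,0); ray(-1,0) blocked at (1,3)]
Union (18 distinct): (0,0) (0,2) (1,0) (1,1) (1,2) (1,3) (2,0) (2,1) (2,2) (2,3) (3,0) (3,1) (3,2) (3,4) (4,0) (4,1) (4,2) (4,3)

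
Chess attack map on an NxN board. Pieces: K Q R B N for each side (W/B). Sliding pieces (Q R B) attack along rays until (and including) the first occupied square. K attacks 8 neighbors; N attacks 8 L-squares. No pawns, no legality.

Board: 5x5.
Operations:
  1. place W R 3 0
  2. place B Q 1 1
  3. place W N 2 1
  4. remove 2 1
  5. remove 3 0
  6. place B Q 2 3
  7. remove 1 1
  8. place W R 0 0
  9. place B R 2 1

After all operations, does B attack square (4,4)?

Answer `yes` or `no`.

Answer: no

Derivation:
Op 1: place WR@(3,0)
Op 2: place BQ@(1,1)
Op 3: place WN@(2,1)
Op 4: remove (2,1)
Op 5: remove (3,0)
Op 6: place BQ@(2,3)
Op 7: remove (1,1)
Op 8: place WR@(0,0)
Op 9: place BR@(2,1)
Per-piece attacks for B:
  BR@(2,1): attacks (2,2) (2,3) (2,0) (3,1) (4,1) (1,1) (0,1) [ray(0,1) blocked at (2,3)]
  BQ@(2,3): attacks (2,4) (2,2) (2,1) (3,3) (4,3) (1,3) (0,3) (3,4) (3,2) (4,1) (1,4) (1,2) (0,1) [ray(0,-1) blocked at (2,1)]
B attacks (4,4): no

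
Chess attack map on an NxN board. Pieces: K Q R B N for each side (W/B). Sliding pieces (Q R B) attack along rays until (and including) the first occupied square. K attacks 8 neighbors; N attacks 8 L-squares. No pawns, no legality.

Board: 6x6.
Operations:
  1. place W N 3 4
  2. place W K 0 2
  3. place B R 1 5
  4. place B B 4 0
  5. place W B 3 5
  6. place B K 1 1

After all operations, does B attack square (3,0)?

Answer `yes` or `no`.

Answer: no

Derivation:
Op 1: place WN@(3,4)
Op 2: place WK@(0,2)
Op 3: place BR@(1,5)
Op 4: place BB@(4,0)
Op 5: place WB@(3,5)
Op 6: place BK@(1,1)
Per-piece attacks for B:
  BK@(1,1): attacks (1,2) (1,0) (2,1) (0,1) (2,2) (2,0) (0,2) (0,0)
  BR@(1,5): attacks (1,4) (1,3) (1,2) (1,1) (2,5) (3,5) (0,5) [ray(0,-1) blocked at (1,1); ray(1,0) blocked at (3,5)]
  BB@(4,0): attacks (5,1) (3,1) (2,2) (1,3) (0,4)
B attacks (3,0): no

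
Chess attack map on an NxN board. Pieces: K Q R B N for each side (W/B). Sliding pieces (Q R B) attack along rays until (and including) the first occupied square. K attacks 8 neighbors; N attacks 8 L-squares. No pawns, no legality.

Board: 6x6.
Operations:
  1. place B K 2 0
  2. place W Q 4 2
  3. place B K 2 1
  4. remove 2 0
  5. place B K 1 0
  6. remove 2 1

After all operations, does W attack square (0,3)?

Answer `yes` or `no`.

Answer: no

Derivation:
Op 1: place BK@(2,0)
Op 2: place WQ@(4,2)
Op 3: place BK@(2,1)
Op 4: remove (2,0)
Op 5: place BK@(1,0)
Op 6: remove (2,1)
Per-piece attacks for W:
  WQ@(4,2): attacks (4,3) (4,4) (4,5) (4,1) (4,0) (5,2) (3,2) (2,2) (1,2) (0,2) (5,3) (5,1) (3,3) (2,4) (1,5) (3,1) (2,0)
W attacks (0,3): no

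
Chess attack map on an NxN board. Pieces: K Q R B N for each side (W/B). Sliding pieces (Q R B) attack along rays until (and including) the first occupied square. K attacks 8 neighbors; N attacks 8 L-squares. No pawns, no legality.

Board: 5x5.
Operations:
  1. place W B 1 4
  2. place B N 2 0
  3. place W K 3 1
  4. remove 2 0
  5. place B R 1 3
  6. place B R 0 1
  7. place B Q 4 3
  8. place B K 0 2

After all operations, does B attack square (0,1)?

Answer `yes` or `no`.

Op 1: place WB@(1,4)
Op 2: place BN@(2,0)
Op 3: place WK@(3,1)
Op 4: remove (2,0)
Op 5: place BR@(1,3)
Op 6: place BR@(0,1)
Op 7: place BQ@(4,3)
Op 8: place BK@(0,2)
Per-piece attacks for B:
  BR@(0,1): attacks (0,2) (0,0) (1,1) (2,1) (3,1) [ray(0,1) blocked at (0,2); ray(1,0) blocked at (3,1)]
  BK@(0,2): attacks (0,3) (0,1) (1,2) (1,3) (1,1)
  BR@(1,3): attacks (1,4) (1,2) (1,1) (1,0) (2,3) (3,3) (4,3) (0,3) [ray(0,1) blocked at (1,4); ray(1,0) blocked at (4,3)]
  BQ@(4,3): attacks (4,4) (4,2) (4,1) (4,0) (3,3) (2,3) (1,3) (3,4) (3,2) (2,1) (1,0) [ray(-1,0) blocked at (1,3)]
B attacks (0,1): yes

Answer: yes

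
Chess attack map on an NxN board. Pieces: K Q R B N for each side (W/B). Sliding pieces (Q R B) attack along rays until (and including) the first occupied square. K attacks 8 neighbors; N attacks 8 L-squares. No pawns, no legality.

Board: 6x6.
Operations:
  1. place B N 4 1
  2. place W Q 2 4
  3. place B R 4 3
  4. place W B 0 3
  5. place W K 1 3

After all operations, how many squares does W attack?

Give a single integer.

Op 1: place BN@(4,1)
Op 2: place WQ@(2,4)
Op 3: place BR@(4,3)
Op 4: place WB@(0,3)
Op 5: place WK@(1,3)
Per-piece attacks for W:
  WB@(0,3): attacks (1,4) (2,5) (1,2) (2,1) (3,0)
  WK@(1,3): attacks (1,4) (1,2) (2,3) (0,3) (2,4) (2,2) (0,4) (0,2)
  WQ@(2,4): attacks (2,5) (2,3) (2,2) (2,1) (2,0) (3,4) (4,4) (5,4) (1,4) (0,4) (3,5) (3,3) (4,2) (5,1) (1,5) (1,3) [ray(-1,-1) blocked at (1,3)]
Union (21 distinct): (0,2) (0,3) (0,4) (1,2) (1,3) (1,4) (1,5) (2,0) (2,1) (2,2) (2,3) (2,4) (2,5) (3,0) (3,3) (3,4) (3,5) (4,2) (4,4) (5,1) (5,4)

Answer: 21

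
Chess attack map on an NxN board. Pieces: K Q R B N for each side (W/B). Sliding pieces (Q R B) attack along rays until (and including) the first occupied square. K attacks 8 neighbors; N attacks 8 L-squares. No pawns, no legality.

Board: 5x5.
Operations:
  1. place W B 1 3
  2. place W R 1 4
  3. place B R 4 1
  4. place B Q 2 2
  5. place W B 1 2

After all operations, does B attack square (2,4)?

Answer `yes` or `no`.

Answer: yes

Derivation:
Op 1: place WB@(1,3)
Op 2: place WR@(1,4)
Op 3: place BR@(4,1)
Op 4: place BQ@(2,2)
Op 5: place WB@(1,2)
Per-piece attacks for B:
  BQ@(2,2): attacks (2,3) (2,4) (2,1) (2,0) (3,2) (4,2) (1,2) (3,3) (4,4) (3,1) (4,0) (1,3) (1,1) (0,0) [ray(-1,0) blocked at (1,2); ray(-1,1) blocked at (1,3)]
  BR@(4,1): attacks (4,2) (4,3) (4,4) (4,0) (3,1) (2,1) (1,1) (0,1)
B attacks (2,4): yes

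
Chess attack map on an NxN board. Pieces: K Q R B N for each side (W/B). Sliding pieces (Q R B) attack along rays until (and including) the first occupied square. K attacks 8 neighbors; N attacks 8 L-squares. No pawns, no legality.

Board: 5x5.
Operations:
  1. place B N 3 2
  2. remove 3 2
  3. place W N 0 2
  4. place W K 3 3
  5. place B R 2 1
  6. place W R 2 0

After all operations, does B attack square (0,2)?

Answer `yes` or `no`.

Op 1: place BN@(3,2)
Op 2: remove (3,2)
Op 3: place WN@(0,2)
Op 4: place WK@(3,3)
Op 5: place BR@(2,1)
Op 6: place WR@(2,0)
Per-piece attacks for B:
  BR@(2,1): attacks (2,2) (2,3) (2,4) (2,0) (3,1) (4,1) (1,1) (0,1) [ray(0,-1) blocked at (2,0)]
B attacks (0,2): no

Answer: no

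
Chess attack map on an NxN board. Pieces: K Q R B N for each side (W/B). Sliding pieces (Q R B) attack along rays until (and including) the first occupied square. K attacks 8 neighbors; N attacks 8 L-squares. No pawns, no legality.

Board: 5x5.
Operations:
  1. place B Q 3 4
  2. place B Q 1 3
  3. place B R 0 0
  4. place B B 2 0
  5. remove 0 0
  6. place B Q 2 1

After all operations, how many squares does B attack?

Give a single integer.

Answer: 21

Derivation:
Op 1: place BQ@(3,4)
Op 2: place BQ@(1,3)
Op 3: place BR@(0,0)
Op 4: place BB@(2,0)
Op 5: remove (0,0)
Op 6: place BQ@(2,1)
Per-piece attacks for B:
  BQ@(1,3): attacks (1,4) (1,2) (1,1) (1,0) (2,3) (3,3) (4,3) (0,3) (2,4) (2,2) (3,1) (4,0) (0,4) (0,2)
  BB@(2,0): attacks (3,1) (4,2) (1,1) (0,2)
  BQ@(2,1): attacks (2,2) (2,3) (2,4) (2,0) (3,1) (4,1) (1,1) (0,1) (3,2) (4,3) (3,0) (1,2) (0,3) (1,0) [ray(0,-1) blocked at (2,0)]
  BQ@(3,4): attacks (3,3) (3,2) (3,1) (3,0) (4,4) (2,4) (1,4) (0,4) (4,3) (2,3) (1,2) (0,1)
Union (21 distinct): (0,1) (0,2) (0,3) (0,4) (1,0) (1,1) (1,2) (1,4) (2,0) (2,2) (2,3) (2,4) (3,0) (3,1) (3,2) (3,3) (4,0) (4,1) (4,2) (4,3) (4,4)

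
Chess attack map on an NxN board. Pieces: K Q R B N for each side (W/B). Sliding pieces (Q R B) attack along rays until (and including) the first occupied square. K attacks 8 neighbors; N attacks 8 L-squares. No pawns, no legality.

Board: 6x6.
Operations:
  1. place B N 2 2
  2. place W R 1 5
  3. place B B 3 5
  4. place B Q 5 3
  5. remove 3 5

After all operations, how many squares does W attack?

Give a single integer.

Answer: 10

Derivation:
Op 1: place BN@(2,2)
Op 2: place WR@(1,5)
Op 3: place BB@(3,5)
Op 4: place BQ@(5,3)
Op 5: remove (3,5)
Per-piece attacks for W:
  WR@(1,5): attacks (1,4) (1,3) (1,2) (1,1) (1,0) (2,5) (3,5) (4,5) (5,5) (0,5)
Union (10 distinct): (0,5) (1,0) (1,1) (1,2) (1,3) (1,4) (2,5) (3,5) (4,5) (5,5)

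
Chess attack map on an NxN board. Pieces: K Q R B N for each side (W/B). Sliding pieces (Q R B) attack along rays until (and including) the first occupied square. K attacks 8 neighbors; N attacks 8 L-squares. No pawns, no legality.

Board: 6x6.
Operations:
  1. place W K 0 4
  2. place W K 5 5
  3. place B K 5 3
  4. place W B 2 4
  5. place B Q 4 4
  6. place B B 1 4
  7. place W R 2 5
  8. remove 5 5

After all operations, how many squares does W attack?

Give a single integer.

Answer: 13

Derivation:
Op 1: place WK@(0,4)
Op 2: place WK@(5,5)
Op 3: place BK@(5,3)
Op 4: place WB@(2,4)
Op 5: place BQ@(4,4)
Op 6: place BB@(1,4)
Op 7: place WR@(2,5)
Op 8: remove (5,5)
Per-piece attacks for W:
  WK@(0,4): attacks (0,5) (0,3) (1,4) (1,5) (1,3)
  WB@(2,4): attacks (3,5) (3,3) (4,2) (5,1) (1,5) (1,3) (0,2)
  WR@(2,5): attacks (2,4) (3,5) (4,5) (5,5) (1,5) (0,5) [ray(0,-1) blocked at (2,4)]
Union (13 distinct): (0,2) (0,3) (0,5) (1,3) (1,4) (1,5) (2,4) (3,3) (3,5) (4,2) (4,5) (5,1) (5,5)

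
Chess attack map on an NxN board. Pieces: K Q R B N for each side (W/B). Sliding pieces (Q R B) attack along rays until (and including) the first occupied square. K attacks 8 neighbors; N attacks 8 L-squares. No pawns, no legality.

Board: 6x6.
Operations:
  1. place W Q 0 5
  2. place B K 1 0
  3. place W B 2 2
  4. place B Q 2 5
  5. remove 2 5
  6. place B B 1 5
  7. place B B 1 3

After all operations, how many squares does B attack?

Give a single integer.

Op 1: place WQ@(0,5)
Op 2: place BK@(1,0)
Op 3: place WB@(2,2)
Op 4: place BQ@(2,5)
Op 5: remove (2,5)
Op 6: place BB@(1,5)
Op 7: place BB@(1,3)
Per-piece attacks for B:
  BK@(1,0): attacks (1,1) (2,0) (0,0) (2,1) (0,1)
  BB@(1,3): attacks (2,4) (3,5) (2,2) (0,4) (0,2) [ray(1,-1) blocked at (2,2)]
  BB@(1,5): attacks (2,4) (3,3) (4,2) (5,1) (0,4)
Union (13 distinct): (0,0) (0,1) (0,2) (0,4) (1,1) (2,0) (2,1) (2,2) (2,4) (3,3) (3,5) (4,2) (5,1)

Answer: 13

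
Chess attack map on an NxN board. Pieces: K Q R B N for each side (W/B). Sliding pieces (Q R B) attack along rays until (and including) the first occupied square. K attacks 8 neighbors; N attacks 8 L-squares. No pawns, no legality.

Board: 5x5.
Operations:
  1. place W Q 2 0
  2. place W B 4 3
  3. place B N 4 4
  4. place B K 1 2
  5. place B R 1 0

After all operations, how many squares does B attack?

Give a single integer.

Op 1: place WQ@(2,0)
Op 2: place WB@(4,3)
Op 3: place BN@(4,4)
Op 4: place BK@(1,2)
Op 5: place BR@(1,0)
Per-piece attacks for B:
  BR@(1,0): attacks (1,1) (1,2) (2,0) (0,0) [ray(0,1) blocked at (1,2); ray(1,0) blocked at (2,0)]
  BK@(1,2): attacks (1,3) (1,1) (2,2) (0,2) (2,3) (2,1) (0,3) (0,1)
  BN@(4,4): attacks (3,2) (2,3)
Union (12 distinct): (0,0) (0,1) (0,2) (0,3) (1,1) (1,2) (1,3) (2,0) (2,1) (2,2) (2,3) (3,2)

Answer: 12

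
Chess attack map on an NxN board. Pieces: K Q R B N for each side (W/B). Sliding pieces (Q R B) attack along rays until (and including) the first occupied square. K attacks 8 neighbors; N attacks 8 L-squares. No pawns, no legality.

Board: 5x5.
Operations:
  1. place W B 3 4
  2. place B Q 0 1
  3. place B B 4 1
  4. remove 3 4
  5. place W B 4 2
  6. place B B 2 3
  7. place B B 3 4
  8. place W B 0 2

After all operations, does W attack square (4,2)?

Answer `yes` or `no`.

Answer: no

Derivation:
Op 1: place WB@(3,4)
Op 2: place BQ@(0,1)
Op 3: place BB@(4,1)
Op 4: remove (3,4)
Op 5: place WB@(4,2)
Op 6: place BB@(2,3)
Op 7: place BB@(3,4)
Op 8: place WB@(0,2)
Per-piece attacks for W:
  WB@(0,2): attacks (1,3) (2,4) (1,1) (2,0)
  WB@(4,2): attacks (3,3) (2,4) (3,1) (2,0)
W attacks (4,2): no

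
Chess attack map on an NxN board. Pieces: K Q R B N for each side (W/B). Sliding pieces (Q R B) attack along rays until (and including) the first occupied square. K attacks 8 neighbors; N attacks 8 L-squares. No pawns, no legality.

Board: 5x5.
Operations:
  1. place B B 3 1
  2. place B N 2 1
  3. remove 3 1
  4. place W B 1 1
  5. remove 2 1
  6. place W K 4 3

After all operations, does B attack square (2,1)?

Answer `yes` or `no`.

Op 1: place BB@(3,1)
Op 2: place BN@(2,1)
Op 3: remove (3,1)
Op 4: place WB@(1,1)
Op 5: remove (2,1)
Op 6: place WK@(4,3)
Per-piece attacks for B:
B attacks (2,1): no

Answer: no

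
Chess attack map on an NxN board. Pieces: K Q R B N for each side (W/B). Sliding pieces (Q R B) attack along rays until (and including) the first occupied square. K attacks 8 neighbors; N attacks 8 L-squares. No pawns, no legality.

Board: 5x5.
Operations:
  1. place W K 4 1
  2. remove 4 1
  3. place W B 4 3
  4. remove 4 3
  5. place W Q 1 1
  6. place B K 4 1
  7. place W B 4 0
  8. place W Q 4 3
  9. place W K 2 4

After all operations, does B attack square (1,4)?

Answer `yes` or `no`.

Answer: no

Derivation:
Op 1: place WK@(4,1)
Op 2: remove (4,1)
Op 3: place WB@(4,3)
Op 4: remove (4,3)
Op 5: place WQ@(1,1)
Op 6: place BK@(4,1)
Op 7: place WB@(4,0)
Op 8: place WQ@(4,3)
Op 9: place WK@(2,4)
Per-piece attacks for B:
  BK@(4,1): attacks (4,2) (4,0) (3,1) (3,2) (3,0)
B attacks (1,4): no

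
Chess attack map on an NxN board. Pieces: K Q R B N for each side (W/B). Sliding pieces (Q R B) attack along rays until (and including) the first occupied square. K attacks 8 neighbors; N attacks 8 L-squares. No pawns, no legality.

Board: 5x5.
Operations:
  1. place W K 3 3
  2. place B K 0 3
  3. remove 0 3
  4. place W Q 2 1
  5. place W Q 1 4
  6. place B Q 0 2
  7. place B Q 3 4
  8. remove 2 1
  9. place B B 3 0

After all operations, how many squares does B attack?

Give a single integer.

Op 1: place WK@(3,3)
Op 2: place BK@(0,3)
Op 3: remove (0,3)
Op 4: place WQ@(2,1)
Op 5: place WQ@(1,4)
Op 6: place BQ@(0,2)
Op 7: place BQ@(3,4)
Op 8: remove (2,1)
Op 9: place BB@(3,0)
Per-piece attacks for B:
  BQ@(0,2): attacks (0,3) (0,4) (0,1) (0,0) (1,2) (2,2) (3,2) (4,2) (1,3) (2,4) (1,1) (2,0)
  BB@(3,0): attacks (4,1) (2,1) (1,2) (0,3)
  BQ@(3,4): attacks (3,3) (4,4) (2,4) (1,4) (4,3) (2,3) (1,2) (0,1) [ray(0,-1) blocked at (3,3); ray(-1,0) blocked at (1,4)]
Union (19 distinct): (0,0) (0,1) (0,3) (0,4) (1,1) (1,2) (1,3) (1,4) (2,0) (2,1) (2,2) (2,3) (2,4) (3,2) (3,3) (4,1) (4,2) (4,3) (4,4)

Answer: 19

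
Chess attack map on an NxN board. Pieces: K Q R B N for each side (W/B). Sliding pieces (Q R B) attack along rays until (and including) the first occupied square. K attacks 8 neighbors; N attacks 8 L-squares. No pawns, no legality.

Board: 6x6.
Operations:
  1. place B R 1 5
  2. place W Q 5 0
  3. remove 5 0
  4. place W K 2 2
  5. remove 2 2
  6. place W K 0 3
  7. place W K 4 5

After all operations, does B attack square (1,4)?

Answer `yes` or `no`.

Answer: yes

Derivation:
Op 1: place BR@(1,5)
Op 2: place WQ@(5,0)
Op 3: remove (5,0)
Op 4: place WK@(2,2)
Op 5: remove (2,2)
Op 6: place WK@(0,3)
Op 7: place WK@(4,5)
Per-piece attacks for B:
  BR@(1,5): attacks (1,4) (1,3) (1,2) (1,1) (1,0) (2,5) (3,5) (4,5) (0,5) [ray(1,0) blocked at (4,5)]
B attacks (1,4): yes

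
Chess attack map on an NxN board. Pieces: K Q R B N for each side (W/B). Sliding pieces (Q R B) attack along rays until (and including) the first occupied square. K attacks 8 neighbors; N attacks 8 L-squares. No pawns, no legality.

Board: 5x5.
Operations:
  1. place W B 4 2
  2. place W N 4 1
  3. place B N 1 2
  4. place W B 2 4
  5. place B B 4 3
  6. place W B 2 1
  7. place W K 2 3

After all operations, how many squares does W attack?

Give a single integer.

Answer: 15

Derivation:
Op 1: place WB@(4,2)
Op 2: place WN@(4,1)
Op 3: place BN@(1,2)
Op 4: place WB@(2,4)
Op 5: place BB@(4,3)
Op 6: place WB@(2,1)
Op 7: place WK@(2,3)
Per-piece attacks for W:
  WB@(2,1): attacks (3,2) (4,3) (3,0) (1,2) (1,0) [ray(1,1) blocked at (4,3); ray(-1,1) blocked at (1,2)]
  WK@(2,3): attacks (2,4) (2,2) (3,3) (1,3) (3,4) (3,2) (1,4) (1,2)
  WB@(2,4): attacks (3,3) (4,2) (1,3) (0,2) [ray(1,-1) blocked at (4,2)]
  WN@(4,1): attacks (3,3) (2,2) (2,0)
  WB@(4,2): attacks (3,3) (2,4) (3,1) (2,0) [ray(-1,1) blocked at (2,4)]
Union (15 distinct): (0,2) (1,0) (1,2) (1,3) (1,4) (2,0) (2,2) (2,4) (3,0) (3,1) (3,2) (3,3) (3,4) (4,2) (4,3)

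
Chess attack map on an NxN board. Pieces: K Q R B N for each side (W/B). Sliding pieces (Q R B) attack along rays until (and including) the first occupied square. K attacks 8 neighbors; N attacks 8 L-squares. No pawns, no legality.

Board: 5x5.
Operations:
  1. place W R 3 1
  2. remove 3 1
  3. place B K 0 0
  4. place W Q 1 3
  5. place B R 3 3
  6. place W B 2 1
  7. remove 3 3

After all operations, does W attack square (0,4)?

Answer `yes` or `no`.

Answer: yes

Derivation:
Op 1: place WR@(3,1)
Op 2: remove (3,1)
Op 3: place BK@(0,0)
Op 4: place WQ@(1,3)
Op 5: place BR@(3,3)
Op 6: place WB@(2,1)
Op 7: remove (3,3)
Per-piece attacks for W:
  WQ@(1,3): attacks (1,4) (1,2) (1,1) (1,0) (2,3) (3,3) (4,3) (0,3) (2,4) (2,2) (3,1) (4,0) (0,4) (0,2)
  WB@(2,1): attacks (3,2) (4,3) (3,0) (1,2) (0,3) (1,0)
W attacks (0,4): yes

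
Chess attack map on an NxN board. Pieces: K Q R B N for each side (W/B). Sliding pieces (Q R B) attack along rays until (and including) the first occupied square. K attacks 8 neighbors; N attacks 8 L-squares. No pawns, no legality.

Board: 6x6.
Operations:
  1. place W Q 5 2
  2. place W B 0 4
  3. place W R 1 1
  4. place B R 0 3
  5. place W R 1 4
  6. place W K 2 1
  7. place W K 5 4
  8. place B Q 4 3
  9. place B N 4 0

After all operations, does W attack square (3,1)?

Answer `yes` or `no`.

Answer: yes

Derivation:
Op 1: place WQ@(5,2)
Op 2: place WB@(0,4)
Op 3: place WR@(1,1)
Op 4: place BR@(0,3)
Op 5: place WR@(1,4)
Op 6: place WK@(2,1)
Op 7: place WK@(5,4)
Op 8: place BQ@(4,3)
Op 9: place BN@(4,0)
Per-piece attacks for W:
  WB@(0,4): attacks (1,5) (1,3) (2,2) (3,1) (4,0) [ray(1,-1) blocked at (4,0)]
  WR@(1,1): attacks (1,2) (1,3) (1,4) (1,0) (2,1) (0,1) [ray(0,1) blocked at (1,4); ray(1,0) blocked at (2,1)]
  WR@(1,4): attacks (1,5) (1,3) (1,2) (1,1) (2,4) (3,4) (4,4) (5,4) (0,4) [ray(0,-1) blocked at (1,1); ray(1,0) blocked at (5,4); ray(-1,0) blocked at (0,4)]
  WK@(2,1): attacks (2,2) (2,0) (3,1) (1,1) (3,2) (3,0) (1,2) (1,0)
  WQ@(5,2): attacks (5,3) (5,4) (5,1) (5,0) (4,2) (3,2) (2,2) (1,2) (0,2) (4,3) (4,1) (3,0) [ray(0,1) blocked at (5,4); ray(-1,1) blocked at (4,3)]
  WK@(5,4): attacks (5,5) (5,3) (4,4) (4,5) (4,3)
W attacks (3,1): yes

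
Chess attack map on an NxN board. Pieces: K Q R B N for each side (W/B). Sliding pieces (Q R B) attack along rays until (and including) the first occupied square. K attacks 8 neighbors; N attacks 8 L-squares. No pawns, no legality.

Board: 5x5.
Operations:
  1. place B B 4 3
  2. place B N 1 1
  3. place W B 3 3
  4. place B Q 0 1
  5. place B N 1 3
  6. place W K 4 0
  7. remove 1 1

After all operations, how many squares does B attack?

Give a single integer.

Op 1: place BB@(4,3)
Op 2: place BN@(1,1)
Op 3: place WB@(3,3)
Op 4: place BQ@(0,1)
Op 5: place BN@(1,3)
Op 6: place WK@(4,0)
Op 7: remove (1,1)
Per-piece attacks for B:
  BQ@(0,1): attacks (0,2) (0,3) (0,4) (0,0) (1,1) (2,1) (3,1) (4,1) (1,2) (2,3) (3,4) (1,0)
  BN@(1,3): attacks (3,4) (2,1) (3,2) (0,1)
  BB@(4,3): attacks (3,4) (3,2) (2,1) (1,0)
Union (14 distinct): (0,0) (0,1) (0,2) (0,3) (0,4) (1,0) (1,1) (1,2) (2,1) (2,3) (3,1) (3,2) (3,4) (4,1)

Answer: 14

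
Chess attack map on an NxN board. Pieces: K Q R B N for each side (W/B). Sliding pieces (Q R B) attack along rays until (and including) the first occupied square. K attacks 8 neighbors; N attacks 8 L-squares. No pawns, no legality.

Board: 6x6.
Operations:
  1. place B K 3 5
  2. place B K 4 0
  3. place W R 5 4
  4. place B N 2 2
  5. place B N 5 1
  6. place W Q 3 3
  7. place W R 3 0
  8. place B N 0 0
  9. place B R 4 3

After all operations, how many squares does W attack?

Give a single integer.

Op 1: place BK@(3,5)
Op 2: place BK@(4,0)
Op 3: place WR@(5,4)
Op 4: place BN@(2,2)
Op 5: place BN@(5,1)
Op 6: place WQ@(3,3)
Op 7: place WR@(3,0)
Op 8: place BN@(0,0)
Op 9: place BR@(4,3)
Per-piece attacks for W:
  WR@(3,0): attacks (3,1) (3,2) (3,3) (4,0) (2,0) (1,0) (0,0) [ray(0,1) blocked at (3,3); ray(1,0) blocked at (4,0); ray(-1,0) blocked at (0,0)]
  WQ@(3,3): attacks (3,4) (3,5) (3,2) (3,1) (3,0) (4,3) (2,3) (1,3) (0,3) (4,4) (5,5) (4,2) (5,1) (2,4) (1,5) (2,2) [ray(0,1) blocked at (3,5); ray(0,-1) blocked at (3,0); ray(1,0) blocked at (4,3); ray(1,-1) blocked at (5,1); ray(-1,-1) blocked at (2,2)]
  WR@(5,4): attacks (5,5) (5,3) (5,2) (5,1) (4,4) (3,4) (2,4) (1,4) (0,4) [ray(0,-1) blocked at (5,1)]
Union (25 distinct): (0,0) (0,3) (0,4) (1,0) (1,3) (1,4) (1,5) (2,0) (2,2) (2,3) (2,4) (3,0) (3,1) (3,2) (3,3) (3,4) (3,5) (4,0) (4,2) (4,3) (4,4) (5,1) (5,2) (5,3) (5,5)

Answer: 25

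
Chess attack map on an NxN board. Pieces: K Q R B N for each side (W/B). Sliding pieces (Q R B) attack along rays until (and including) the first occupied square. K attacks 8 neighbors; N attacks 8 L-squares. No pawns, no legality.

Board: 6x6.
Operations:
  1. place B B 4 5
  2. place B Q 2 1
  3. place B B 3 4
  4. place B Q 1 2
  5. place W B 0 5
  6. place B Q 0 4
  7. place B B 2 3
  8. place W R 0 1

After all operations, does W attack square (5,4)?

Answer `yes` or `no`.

Op 1: place BB@(4,5)
Op 2: place BQ@(2,1)
Op 3: place BB@(3,4)
Op 4: place BQ@(1,2)
Op 5: place WB@(0,5)
Op 6: place BQ@(0,4)
Op 7: place BB@(2,3)
Op 8: place WR@(0,1)
Per-piece attacks for W:
  WR@(0,1): attacks (0,2) (0,3) (0,4) (0,0) (1,1) (2,1) [ray(0,1) blocked at (0,4); ray(1,0) blocked at (2,1)]
  WB@(0,5): attacks (1,4) (2,3) [ray(1,-1) blocked at (2,3)]
W attacks (5,4): no

Answer: no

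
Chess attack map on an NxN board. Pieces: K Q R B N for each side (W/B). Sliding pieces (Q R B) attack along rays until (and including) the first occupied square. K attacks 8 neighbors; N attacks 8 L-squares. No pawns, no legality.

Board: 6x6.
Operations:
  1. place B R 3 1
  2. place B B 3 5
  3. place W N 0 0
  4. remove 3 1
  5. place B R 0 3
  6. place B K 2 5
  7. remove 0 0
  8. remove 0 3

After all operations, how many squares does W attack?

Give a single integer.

Answer: 0

Derivation:
Op 1: place BR@(3,1)
Op 2: place BB@(3,5)
Op 3: place WN@(0,0)
Op 4: remove (3,1)
Op 5: place BR@(0,3)
Op 6: place BK@(2,5)
Op 7: remove (0,0)
Op 8: remove (0,3)
Per-piece attacks for W:
Union (0 distinct): (none)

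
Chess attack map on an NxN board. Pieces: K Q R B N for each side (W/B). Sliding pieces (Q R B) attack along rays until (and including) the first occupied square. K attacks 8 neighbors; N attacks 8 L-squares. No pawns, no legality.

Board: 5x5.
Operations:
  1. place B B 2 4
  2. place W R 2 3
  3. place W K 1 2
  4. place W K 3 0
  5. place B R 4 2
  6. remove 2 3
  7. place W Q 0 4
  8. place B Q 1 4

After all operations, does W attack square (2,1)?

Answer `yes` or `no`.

Op 1: place BB@(2,4)
Op 2: place WR@(2,3)
Op 3: place WK@(1,2)
Op 4: place WK@(3,0)
Op 5: place BR@(4,2)
Op 6: remove (2,3)
Op 7: place WQ@(0,4)
Op 8: place BQ@(1,4)
Per-piece attacks for W:
  WQ@(0,4): attacks (0,3) (0,2) (0,1) (0,0) (1,4) (1,3) (2,2) (3,1) (4,0) [ray(1,0) blocked at (1,4)]
  WK@(1,2): attacks (1,3) (1,1) (2,2) (0,2) (2,3) (2,1) (0,3) (0,1)
  WK@(3,0): attacks (3,1) (4,0) (2,0) (4,1) (2,1)
W attacks (2,1): yes

Answer: yes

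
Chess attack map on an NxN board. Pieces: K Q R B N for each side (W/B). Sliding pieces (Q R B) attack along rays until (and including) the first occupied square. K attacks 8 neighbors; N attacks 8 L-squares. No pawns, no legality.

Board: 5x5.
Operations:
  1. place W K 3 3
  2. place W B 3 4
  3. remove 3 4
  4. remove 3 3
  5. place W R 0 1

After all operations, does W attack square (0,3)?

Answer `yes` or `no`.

Op 1: place WK@(3,3)
Op 2: place WB@(3,4)
Op 3: remove (3,4)
Op 4: remove (3,3)
Op 5: place WR@(0,1)
Per-piece attacks for W:
  WR@(0,1): attacks (0,2) (0,3) (0,4) (0,0) (1,1) (2,1) (3,1) (4,1)
W attacks (0,3): yes

Answer: yes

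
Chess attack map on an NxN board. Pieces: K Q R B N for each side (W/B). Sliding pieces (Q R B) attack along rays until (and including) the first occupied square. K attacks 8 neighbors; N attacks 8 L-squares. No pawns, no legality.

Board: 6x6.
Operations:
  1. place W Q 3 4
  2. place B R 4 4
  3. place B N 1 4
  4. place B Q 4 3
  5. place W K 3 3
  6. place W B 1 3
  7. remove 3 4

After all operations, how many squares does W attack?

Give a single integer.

Answer: 13

Derivation:
Op 1: place WQ@(3,4)
Op 2: place BR@(4,4)
Op 3: place BN@(1,4)
Op 4: place BQ@(4,3)
Op 5: place WK@(3,3)
Op 6: place WB@(1,3)
Op 7: remove (3,4)
Per-piece attacks for W:
  WB@(1,3): attacks (2,4) (3,5) (2,2) (3,1) (4,0) (0,4) (0,2)
  WK@(3,3): attacks (3,4) (3,2) (4,3) (2,3) (4,4) (4,2) (2,4) (2,2)
Union (13 distinct): (0,2) (0,4) (2,2) (2,3) (2,4) (3,1) (3,2) (3,4) (3,5) (4,0) (4,2) (4,3) (4,4)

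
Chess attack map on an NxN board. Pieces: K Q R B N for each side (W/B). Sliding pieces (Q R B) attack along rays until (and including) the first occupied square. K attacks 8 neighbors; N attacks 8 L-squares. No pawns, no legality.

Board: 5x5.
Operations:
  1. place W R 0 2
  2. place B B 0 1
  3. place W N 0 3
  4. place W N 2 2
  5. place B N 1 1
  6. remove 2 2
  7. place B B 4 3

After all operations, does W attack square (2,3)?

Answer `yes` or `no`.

Op 1: place WR@(0,2)
Op 2: place BB@(0,1)
Op 3: place WN@(0,3)
Op 4: place WN@(2,2)
Op 5: place BN@(1,1)
Op 6: remove (2,2)
Op 7: place BB@(4,3)
Per-piece attacks for W:
  WR@(0,2): attacks (0,3) (0,1) (1,2) (2,2) (3,2) (4,2) [ray(0,1) blocked at (0,3); ray(0,-1) blocked at (0,1)]
  WN@(0,3): attacks (2,4) (1,1) (2,2)
W attacks (2,3): no

Answer: no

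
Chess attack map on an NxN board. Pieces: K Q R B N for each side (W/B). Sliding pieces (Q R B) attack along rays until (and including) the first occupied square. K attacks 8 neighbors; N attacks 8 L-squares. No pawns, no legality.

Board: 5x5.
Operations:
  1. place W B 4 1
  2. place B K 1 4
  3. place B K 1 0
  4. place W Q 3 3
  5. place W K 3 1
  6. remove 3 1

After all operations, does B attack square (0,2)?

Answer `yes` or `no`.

Op 1: place WB@(4,1)
Op 2: place BK@(1,4)
Op 3: place BK@(1,0)
Op 4: place WQ@(3,3)
Op 5: place WK@(3,1)
Op 6: remove (3,1)
Per-piece attacks for B:
  BK@(1,0): attacks (1,1) (2,0) (0,0) (2,1) (0,1)
  BK@(1,4): attacks (1,3) (2,4) (0,4) (2,3) (0,3)
B attacks (0,2): no

Answer: no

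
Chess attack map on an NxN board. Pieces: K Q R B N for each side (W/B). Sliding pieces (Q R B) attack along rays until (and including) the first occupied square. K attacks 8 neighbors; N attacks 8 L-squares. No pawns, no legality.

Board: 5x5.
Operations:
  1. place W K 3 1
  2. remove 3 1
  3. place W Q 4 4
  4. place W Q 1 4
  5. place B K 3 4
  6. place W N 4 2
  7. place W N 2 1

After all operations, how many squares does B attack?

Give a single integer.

Op 1: place WK@(3,1)
Op 2: remove (3,1)
Op 3: place WQ@(4,4)
Op 4: place WQ@(1,4)
Op 5: place BK@(3,4)
Op 6: place WN@(4,2)
Op 7: place WN@(2,1)
Per-piece attacks for B:
  BK@(3,4): attacks (3,3) (4,4) (2,4) (4,3) (2,3)
Union (5 distinct): (2,3) (2,4) (3,3) (4,3) (4,4)

Answer: 5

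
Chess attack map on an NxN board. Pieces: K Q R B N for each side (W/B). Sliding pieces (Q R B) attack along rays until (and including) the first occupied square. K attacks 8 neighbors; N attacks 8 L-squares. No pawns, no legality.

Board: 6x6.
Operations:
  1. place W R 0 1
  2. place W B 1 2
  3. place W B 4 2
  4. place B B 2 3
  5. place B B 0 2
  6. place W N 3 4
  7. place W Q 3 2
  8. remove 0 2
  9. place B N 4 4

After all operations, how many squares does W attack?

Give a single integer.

Answer: 28

Derivation:
Op 1: place WR@(0,1)
Op 2: place WB@(1,2)
Op 3: place WB@(4,2)
Op 4: place BB@(2,3)
Op 5: place BB@(0,2)
Op 6: place WN@(3,4)
Op 7: place WQ@(3,2)
Op 8: remove (0,2)
Op 9: place BN@(4,4)
Per-piece attacks for W:
  WR@(0,1): attacks (0,2) (0,3) (0,4) (0,5) (0,0) (1,1) (2,1) (3,1) (4,1) (5,1)
  WB@(1,2): attacks (2,3) (2,1) (3,0) (0,3) (0,1) [ray(1,1) blocked at (2,3); ray(-1,-1) blocked at (0,1)]
  WQ@(3,2): attacks (3,3) (3,4) (3,1) (3,0) (4,2) (2,2) (1,2) (4,3) (5,4) (4,1) (5,0) (2,3) (2,1) (1,0) [ray(0,1) blocked at (3,4); ray(1,0) blocked at (4,2); ray(-1,0) blocked at (1,2); ray(-1,1) blocked at (2,3)]
  WN@(3,4): attacks (5,5) (1,5) (4,2) (5,3) (2,2) (1,3)
  WB@(4,2): attacks (5,3) (5,1) (3,3) (2,4) (1,5) (3,1) (2,0)
Union (28 distinct): (0,0) (0,1) (0,2) (0,3) (0,4) (0,5) (1,0) (1,1) (1,2) (1,3) (1,5) (2,0) (2,1) (2,2) (2,3) (2,4) (3,0) (3,1) (3,3) (3,4) (4,1) (4,2) (4,3) (5,0) (5,1) (5,3) (5,4) (5,5)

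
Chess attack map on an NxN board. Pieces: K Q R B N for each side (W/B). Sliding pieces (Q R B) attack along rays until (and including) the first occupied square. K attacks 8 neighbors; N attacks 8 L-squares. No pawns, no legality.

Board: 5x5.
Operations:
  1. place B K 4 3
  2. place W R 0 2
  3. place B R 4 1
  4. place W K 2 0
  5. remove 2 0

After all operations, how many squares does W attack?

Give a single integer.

Op 1: place BK@(4,3)
Op 2: place WR@(0,2)
Op 3: place BR@(4,1)
Op 4: place WK@(2,0)
Op 5: remove (2,0)
Per-piece attacks for W:
  WR@(0,2): attacks (0,3) (0,4) (0,1) (0,0) (1,2) (2,2) (3,2) (4,2)
Union (8 distinct): (0,0) (0,1) (0,3) (0,4) (1,2) (2,2) (3,2) (4,2)

Answer: 8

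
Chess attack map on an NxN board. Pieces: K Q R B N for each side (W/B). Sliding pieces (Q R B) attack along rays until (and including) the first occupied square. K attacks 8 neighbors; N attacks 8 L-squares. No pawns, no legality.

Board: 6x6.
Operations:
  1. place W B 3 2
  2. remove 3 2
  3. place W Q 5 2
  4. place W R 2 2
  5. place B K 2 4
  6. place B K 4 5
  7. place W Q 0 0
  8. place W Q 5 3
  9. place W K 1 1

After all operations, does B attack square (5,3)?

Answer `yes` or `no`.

Answer: no

Derivation:
Op 1: place WB@(3,2)
Op 2: remove (3,2)
Op 3: place WQ@(5,2)
Op 4: place WR@(2,2)
Op 5: place BK@(2,4)
Op 6: place BK@(4,5)
Op 7: place WQ@(0,0)
Op 8: place WQ@(5,3)
Op 9: place WK@(1,1)
Per-piece attacks for B:
  BK@(2,4): attacks (2,5) (2,3) (3,4) (1,4) (3,5) (3,3) (1,5) (1,3)
  BK@(4,5): attacks (4,4) (5,5) (3,5) (5,4) (3,4)
B attacks (5,3): no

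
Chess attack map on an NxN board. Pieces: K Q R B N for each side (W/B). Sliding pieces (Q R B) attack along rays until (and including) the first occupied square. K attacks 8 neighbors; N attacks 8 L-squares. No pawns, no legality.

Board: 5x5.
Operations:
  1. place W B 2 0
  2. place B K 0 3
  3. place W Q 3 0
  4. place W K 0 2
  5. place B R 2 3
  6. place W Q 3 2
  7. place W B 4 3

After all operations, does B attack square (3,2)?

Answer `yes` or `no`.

Answer: no

Derivation:
Op 1: place WB@(2,0)
Op 2: place BK@(0,3)
Op 3: place WQ@(3,0)
Op 4: place WK@(0,2)
Op 5: place BR@(2,3)
Op 6: place WQ@(3,2)
Op 7: place WB@(4,3)
Per-piece attacks for B:
  BK@(0,3): attacks (0,4) (0,2) (1,3) (1,4) (1,2)
  BR@(2,3): attacks (2,4) (2,2) (2,1) (2,0) (3,3) (4,3) (1,3) (0,3) [ray(0,-1) blocked at (2,0); ray(1,0) blocked at (4,3); ray(-1,0) blocked at (0,3)]
B attacks (3,2): no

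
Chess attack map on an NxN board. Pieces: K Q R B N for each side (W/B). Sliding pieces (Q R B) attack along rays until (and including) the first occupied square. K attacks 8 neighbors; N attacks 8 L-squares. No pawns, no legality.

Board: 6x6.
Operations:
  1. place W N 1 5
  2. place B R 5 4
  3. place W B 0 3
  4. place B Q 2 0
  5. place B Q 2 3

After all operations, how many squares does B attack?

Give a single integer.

Answer: 33

Derivation:
Op 1: place WN@(1,5)
Op 2: place BR@(5,4)
Op 3: place WB@(0,3)
Op 4: place BQ@(2,0)
Op 5: place BQ@(2,3)
Per-piece attacks for B:
  BQ@(2,0): attacks (2,1) (2,2) (2,3) (3,0) (4,0) (5,0) (1,0) (0,0) (3,1) (4,2) (5,3) (1,1) (0,2) [ray(0,1) blocked at (2,3)]
  BQ@(2,3): attacks (2,4) (2,5) (2,2) (2,1) (2,0) (3,3) (4,3) (5,3) (1,3) (0,3) (3,4) (4,5) (3,2) (4,1) (5,0) (1,4) (0,5) (1,2) (0,1) [ray(0,-1) blocked at (2,0); ray(-1,0) blocked at (0,3)]
  BR@(5,4): attacks (5,5) (5,3) (5,2) (5,1) (5,0) (4,4) (3,4) (2,4) (1,4) (0,4)
Union (33 distinct): (0,0) (0,1) (0,2) (0,3) (0,4) (0,5) (1,0) (1,1) (1,2) (1,3) (1,4) (2,0) (2,1) (2,2) (2,3) (2,4) (2,5) (3,0) (3,1) (3,2) (3,3) (3,4) (4,0) (4,1) (4,2) (4,3) (4,4) (4,5) (5,0) (5,1) (5,2) (5,3) (5,5)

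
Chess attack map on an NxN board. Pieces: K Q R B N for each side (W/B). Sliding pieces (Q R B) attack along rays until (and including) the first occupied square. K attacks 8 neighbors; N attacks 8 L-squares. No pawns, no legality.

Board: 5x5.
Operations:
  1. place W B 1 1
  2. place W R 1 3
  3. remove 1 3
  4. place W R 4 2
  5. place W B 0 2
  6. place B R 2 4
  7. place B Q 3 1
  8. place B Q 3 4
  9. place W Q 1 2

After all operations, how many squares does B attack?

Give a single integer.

Op 1: place WB@(1,1)
Op 2: place WR@(1,3)
Op 3: remove (1,3)
Op 4: place WR@(4,2)
Op 5: place WB@(0,2)
Op 6: place BR@(2,4)
Op 7: place BQ@(3,1)
Op 8: place BQ@(3,4)
Op 9: place WQ@(1,2)
Per-piece attacks for B:
  BR@(2,4): attacks (2,3) (2,2) (2,1) (2,0) (3,4) (1,4) (0,4) [ray(1,0) blocked at (3,4)]
  BQ@(3,1): attacks (3,2) (3,3) (3,4) (3,0) (4,1) (2,1) (1,1) (4,2) (4,0) (2,2) (1,3) (0,4) (2,0) [ray(0,1) blocked at (3,4); ray(-1,0) blocked at (1,1); ray(1,1) blocked at (4,2)]
  BQ@(3,4): attacks (3,3) (3,2) (3,1) (4,4) (2,4) (4,3) (2,3) (1,2) [ray(0,-1) blocked at (3,1); ray(-1,0) blocked at (2,4); ray(-1,-1) blocked at (1,2)]
Union (20 distinct): (0,4) (1,1) (1,2) (1,3) (1,4) (2,0) (2,1) (2,2) (2,3) (2,4) (3,0) (3,1) (3,2) (3,3) (3,4) (4,0) (4,1) (4,2) (4,3) (4,4)

Answer: 20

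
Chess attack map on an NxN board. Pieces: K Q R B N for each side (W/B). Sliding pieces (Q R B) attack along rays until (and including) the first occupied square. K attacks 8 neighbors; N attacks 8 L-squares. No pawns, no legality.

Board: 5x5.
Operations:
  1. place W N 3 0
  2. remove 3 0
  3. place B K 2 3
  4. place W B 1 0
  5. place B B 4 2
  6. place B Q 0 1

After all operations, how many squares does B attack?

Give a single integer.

Answer: 19

Derivation:
Op 1: place WN@(3,0)
Op 2: remove (3,0)
Op 3: place BK@(2,3)
Op 4: place WB@(1,0)
Op 5: place BB@(4,2)
Op 6: place BQ@(0,1)
Per-piece attacks for B:
  BQ@(0,1): attacks (0,2) (0,3) (0,4) (0,0) (1,1) (2,1) (3,1) (4,1) (1,2) (2,3) (1,0) [ray(1,1) blocked at (2,3); ray(1,-1) blocked at (1,0)]
  BK@(2,3): attacks (2,4) (2,2) (3,3) (1,3) (3,4) (3,2) (1,4) (1,2)
  BB@(4,2): attacks (3,3) (2,4) (3,1) (2,0)
Union (19 distinct): (0,0) (0,2) (0,3) (0,4) (1,0) (1,1) (1,2) (1,3) (1,4) (2,0) (2,1) (2,2) (2,3) (2,4) (3,1) (3,2) (3,3) (3,4) (4,1)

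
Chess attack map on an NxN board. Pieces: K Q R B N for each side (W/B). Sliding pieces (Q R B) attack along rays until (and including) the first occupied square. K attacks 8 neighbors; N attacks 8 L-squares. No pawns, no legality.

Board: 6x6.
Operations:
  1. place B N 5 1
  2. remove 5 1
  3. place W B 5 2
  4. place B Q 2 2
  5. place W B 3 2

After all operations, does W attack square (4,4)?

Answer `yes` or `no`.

Answer: no

Derivation:
Op 1: place BN@(5,1)
Op 2: remove (5,1)
Op 3: place WB@(5,2)
Op 4: place BQ@(2,2)
Op 5: place WB@(3,2)
Per-piece attacks for W:
  WB@(3,2): attacks (4,3) (5,4) (4,1) (5,0) (2,3) (1,4) (0,5) (2,1) (1,0)
  WB@(5,2): attacks (4,3) (3,4) (2,5) (4,1) (3,0)
W attacks (4,4): no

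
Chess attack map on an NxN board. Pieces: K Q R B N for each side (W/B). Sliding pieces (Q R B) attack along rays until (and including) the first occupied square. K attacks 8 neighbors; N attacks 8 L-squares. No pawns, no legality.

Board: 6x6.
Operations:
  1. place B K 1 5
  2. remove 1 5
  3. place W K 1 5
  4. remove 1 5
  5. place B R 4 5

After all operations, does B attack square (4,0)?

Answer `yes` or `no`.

Answer: yes

Derivation:
Op 1: place BK@(1,5)
Op 2: remove (1,5)
Op 3: place WK@(1,5)
Op 4: remove (1,5)
Op 5: place BR@(4,5)
Per-piece attacks for B:
  BR@(4,5): attacks (4,4) (4,3) (4,2) (4,1) (4,0) (5,5) (3,5) (2,5) (1,5) (0,5)
B attacks (4,0): yes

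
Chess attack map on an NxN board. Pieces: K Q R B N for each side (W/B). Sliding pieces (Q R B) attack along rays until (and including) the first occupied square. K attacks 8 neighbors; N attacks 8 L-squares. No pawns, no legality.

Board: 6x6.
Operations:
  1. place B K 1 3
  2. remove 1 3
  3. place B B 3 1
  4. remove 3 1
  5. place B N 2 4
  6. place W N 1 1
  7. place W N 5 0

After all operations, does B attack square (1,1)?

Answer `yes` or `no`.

Answer: no

Derivation:
Op 1: place BK@(1,3)
Op 2: remove (1,3)
Op 3: place BB@(3,1)
Op 4: remove (3,1)
Op 5: place BN@(2,4)
Op 6: place WN@(1,1)
Op 7: place WN@(5,0)
Per-piece attacks for B:
  BN@(2,4): attacks (4,5) (0,5) (3,2) (4,3) (1,2) (0,3)
B attacks (1,1): no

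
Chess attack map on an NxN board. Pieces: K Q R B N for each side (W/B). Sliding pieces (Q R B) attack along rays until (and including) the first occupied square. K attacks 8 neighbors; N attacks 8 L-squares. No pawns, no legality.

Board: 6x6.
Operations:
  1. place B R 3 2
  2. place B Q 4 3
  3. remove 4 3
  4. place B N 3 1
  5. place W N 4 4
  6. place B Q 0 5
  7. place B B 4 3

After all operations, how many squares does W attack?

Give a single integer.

Answer: 4

Derivation:
Op 1: place BR@(3,2)
Op 2: place BQ@(4,3)
Op 3: remove (4,3)
Op 4: place BN@(3,1)
Op 5: place WN@(4,4)
Op 6: place BQ@(0,5)
Op 7: place BB@(4,3)
Per-piece attacks for W:
  WN@(4,4): attacks (2,5) (5,2) (3,2) (2,3)
Union (4 distinct): (2,3) (2,5) (3,2) (5,2)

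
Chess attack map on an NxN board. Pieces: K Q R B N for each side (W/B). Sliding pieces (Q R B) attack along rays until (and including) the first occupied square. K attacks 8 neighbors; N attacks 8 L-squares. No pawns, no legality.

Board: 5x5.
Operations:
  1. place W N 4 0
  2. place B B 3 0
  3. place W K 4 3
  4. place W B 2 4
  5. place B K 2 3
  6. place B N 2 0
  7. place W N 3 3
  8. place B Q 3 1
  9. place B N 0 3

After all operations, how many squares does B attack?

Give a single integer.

Answer: 18

Derivation:
Op 1: place WN@(4,0)
Op 2: place BB@(3,0)
Op 3: place WK@(4,3)
Op 4: place WB@(2,4)
Op 5: place BK@(2,3)
Op 6: place BN@(2,0)
Op 7: place WN@(3,3)
Op 8: place BQ@(3,1)
Op 9: place BN@(0,3)
Per-piece attacks for B:
  BN@(0,3): attacks (2,4) (1,1) (2,2)
  BN@(2,0): attacks (3,2) (4,1) (1,2) (0,1)
  BK@(2,3): attacks (2,4) (2,2) (3,3) (1,3) (3,4) (3,2) (1,4) (1,2)
  BB@(3,0): attacks (4,1) (2,1) (1,2) (0,3) [ray(-1,1) blocked at (0,3)]
  BQ@(3,1): attacks (3,2) (3,3) (3,0) (4,1) (2,1) (1,1) (0,1) (4,2) (4,0) (2,2) (1,3) (0,4) (2,0) [ray(0,1) blocked at (3,3); ray(0,-1) blocked at (3,0); ray(1,-1) blocked at (4,0); ray(-1,-1) blocked at (2,0)]
Union (18 distinct): (0,1) (0,3) (0,4) (1,1) (1,2) (1,3) (1,4) (2,0) (2,1) (2,2) (2,4) (3,0) (3,2) (3,3) (3,4) (4,0) (4,1) (4,2)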